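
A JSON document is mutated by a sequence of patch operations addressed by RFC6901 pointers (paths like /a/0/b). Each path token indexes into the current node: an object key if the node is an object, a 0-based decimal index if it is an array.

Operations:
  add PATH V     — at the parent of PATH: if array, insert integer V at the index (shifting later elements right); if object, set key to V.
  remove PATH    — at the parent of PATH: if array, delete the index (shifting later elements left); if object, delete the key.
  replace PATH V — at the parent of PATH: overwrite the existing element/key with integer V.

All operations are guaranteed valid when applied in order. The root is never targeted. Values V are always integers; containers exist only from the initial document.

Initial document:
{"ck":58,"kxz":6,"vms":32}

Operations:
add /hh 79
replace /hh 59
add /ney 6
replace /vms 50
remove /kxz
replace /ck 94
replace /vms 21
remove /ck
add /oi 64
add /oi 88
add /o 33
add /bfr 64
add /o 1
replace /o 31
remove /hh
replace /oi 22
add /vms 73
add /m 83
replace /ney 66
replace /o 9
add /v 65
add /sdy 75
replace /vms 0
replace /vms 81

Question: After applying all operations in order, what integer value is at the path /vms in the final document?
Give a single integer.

Answer: 81

Derivation:
After op 1 (add /hh 79): {"ck":58,"hh":79,"kxz":6,"vms":32}
After op 2 (replace /hh 59): {"ck":58,"hh":59,"kxz":6,"vms":32}
After op 3 (add /ney 6): {"ck":58,"hh":59,"kxz":6,"ney":6,"vms":32}
After op 4 (replace /vms 50): {"ck":58,"hh":59,"kxz":6,"ney":6,"vms":50}
After op 5 (remove /kxz): {"ck":58,"hh":59,"ney":6,"vms":50}
After op 6 (replace /ck 94): {"ck":94,"hh":59,"ney":6,"vms":50}
After op 7 (replace /vms 21): {"ck":94,"hh":59,"ney":6,"vms":21}
After op 8 (remove /ck): {"hh":59,"ney":6,"vms":21}
After op 9 (add /oi 64): {"hh":59,"ney":6,"oi":64,"vms":21}
After op 10 (add /oi 88): {"hh":59,"ney":6,"oi":88,"vms":21}
After op 11 (add /o 33): {"hh":59,"ney":6,"o":33,"oi":88,"vms":21}
After op 12 (add /bfr 64): {"bfr":64,"hh":59,"ney":6,"o":33,"oi":88,"vms":21}
After op 13 (add /o 1): {"bfr":64,"hh":59,"ney":6,"o":1,"oi":88,"vms":21}
After op 14 (replace /o 31): {"bfr":64,"hh":59,"ney":6,"o":31,"oi":88,"vms":21}
After op 15 (remove /hh): {"bfr":64,"ney":6,"o":31,"oi":88,"vms":21}
After op 16 (replace /oi 22): {"bfr":64,"ney":6,"o":31,"oi":22,"vms":21}
After op 17 (add /vms 73): {"bfr":64,"ney":6,"o":31,"oi":22,"vms":73}
After op 18 (add /m 83): {"bfr":64,"m":83,"ney":6,"o":31,"oi":22,"vms":73}
After op 19 (replace /ney 66): {"bfr":64,"m":83,"ney":66,"o":31,"oi":22,"vms":73}
After op 20 (replace /o 9): {"bfr":64,"m":83,"ney":66,"o":9,"oi":22,"vms":73}
After op 21 (add /v 65): {"bfr":64,"m":83,"ney":66,"o":9,"oi":22,"v":65,"vms":73}
After op 22 (add /sdy 75): {"bfr":64,"m":83,"ney":66,"o":9,"oi":22,"sdy":75,"v":65,"vms":73}
After op 23 (replace /vms 0): {"bfr":64,"m":83,"ney":66,"o":9,"oi":22,"sdy":75,"v":65,"vms":0}
After op 24 (replace /vms 81): {"bfr":64,"m":83,"ney":66,"o":9,"oi":22,"sdy":75,"v":65,"vms":81}
Value at /vms: 81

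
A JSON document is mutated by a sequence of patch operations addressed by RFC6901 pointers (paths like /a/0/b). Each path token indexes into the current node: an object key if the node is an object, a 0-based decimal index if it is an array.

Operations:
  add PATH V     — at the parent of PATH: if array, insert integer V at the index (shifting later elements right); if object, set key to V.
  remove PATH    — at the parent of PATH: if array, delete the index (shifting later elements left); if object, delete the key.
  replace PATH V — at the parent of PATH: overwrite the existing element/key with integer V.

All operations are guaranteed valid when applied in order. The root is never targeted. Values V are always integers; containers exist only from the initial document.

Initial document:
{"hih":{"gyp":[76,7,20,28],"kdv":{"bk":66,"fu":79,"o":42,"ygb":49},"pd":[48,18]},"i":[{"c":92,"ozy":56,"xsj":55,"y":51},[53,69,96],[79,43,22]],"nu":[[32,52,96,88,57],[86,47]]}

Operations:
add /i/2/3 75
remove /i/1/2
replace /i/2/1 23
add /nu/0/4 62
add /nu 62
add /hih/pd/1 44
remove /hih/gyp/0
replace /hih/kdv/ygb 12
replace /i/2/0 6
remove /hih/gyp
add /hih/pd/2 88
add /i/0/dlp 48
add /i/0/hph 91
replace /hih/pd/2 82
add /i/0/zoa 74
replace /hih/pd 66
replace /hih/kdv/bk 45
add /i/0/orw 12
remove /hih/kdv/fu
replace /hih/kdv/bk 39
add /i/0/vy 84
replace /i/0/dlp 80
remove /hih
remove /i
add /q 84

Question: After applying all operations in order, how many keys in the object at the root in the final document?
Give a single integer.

Answer: 2

Derivation:
After op 1 (add /i/2/3 75): {"hih":{"gyp":[76,7,20,28],"kdv":{"bk":66,"fu":79,"o":42,"ygb":49},"pd":[48,18]},"i":[{"c":92,"ozy":56,"xsj":55,"y":51},[53,69,96],[79,43,22,75]],"nu":[[32,52,96,88,57],[86,47]]}
After op 2 (remove /i/1/2): {"hih":{"gyp":[76,7,20,28],"kdv":{"bk":66,"fu":79,"o":42,"ygb":49},"pd":[48,18]},"i":[{"c":92,"ozy":56,"xsj":55,"y":51},[53,69],[79,43,22,75]],"nu":[[32,52,96,88,57],[86,47]]}
After op 3 (replace /i/2/1 23): {"hih":{"gyp":[76,7,20,28],"kdv":{"bk":66,"fu":79,"o":42,"ygb":49},"pd":[48,18]},"i":[{"c":92,"ozy":56,"xsj":55,"y":51},[53,69],[79,23,22,75]],"nu":[[32,52,96,88,57],[86,47]]}
After op 4 (add /nu/0/4 62): {"hih":{"gyp":[76,7,20,28],"kdv":{"bk":66,"fu":79,"o":42,"ygb":49},"pd":[48,18]},"i":[{"c":92,"ozy":56,"xsj":55,"y":51},[53,69],[79,23,22,75]],"nu":[[32,52,96,88,62,57],[86,47]]}
After op 5 (add /nu 62): {"hih":{"gyp":[76,7,20,28],"kdv":{"bk":66,"fu":79,"o":42,"ygb":49},"pd":[48,18]},"i":[{"c":92,"ozy":56,"xsj":55,"y":51},[53,69],[79,23,22,75]],"nu":62}
After op 6 (add /hih/pd/1 44): {"hih":{"gyp":[76,7,20,28],"kdv":{"bk":66,"fu":79,"o":42,"ygb":49},"pd":[48,44,18]},"i":[{"c":92,"ozy":56,"xsj":55,"y":51},[53,69],[79,23,22,75]],"nu":62}
After op 7 (remove /hih/gyp/0): {"hih":{"gyp":[7,20,28],"kdv":{"bk":66,"fu":79,"o":42,"ygb":49},"pd":[48,44,18]},"i":[{"c":92,"ozy":56,"xsj":55,"y":51},[53,69],[79,23,22,75]],"nu":62}
After op 8 (replace /hih/kdv/ygb 12): {"hih":{"gyp":[7,20,28],"kdv":{"bk":66,"fu":79,"o":42,"ygb":12},"pd":[48,44,18]},"i":[{"c":92,"ozy":56,"xsj":55,"y":51},[53,69],[79,23,22,75]],"nu":62}
After op 9 (replace /i/2/0 6): {"hih":{"gyp":[7,20,28],"kdv":{"bk":66,"fu":79,"o":42,"ygb":12},"pd":[48,44,18]},"i":[{"c":92,"ozy":56,"xsj":55,"y":51},[53,69],[6,23,22,75]],"nu":62}
After op 10 (remove /hih/gyp): {"hih":{"kdv":{"bk":66,"fu":79,"o":42,"ygb":12},"pd":[48,44,18]},"i":[{"c":92,"ozy":56,"xsj":55,"y":51},[53,69],[6,23,22,75]],"nu":62}
After op 11 (add /hih/pd/2 88): {"hih":{"kdv":{"bk":66,"fu":79,"o":42,"ygb":12},"pd":[48,44,88,18]},"i":[{"c":92,"ozy":56,"xsj":55,"y":51},[53,69],[6,23,22,75]],"nu":62}
After op 12 (add /i/0/dlp 48): {"hih":{"kdv":{"bk":66,"fu":79,"o":42,"ygb":12},"pd":[48,44,88,18]},"i":[{"c":92,"dlp":48,"ozy":56,"xsj":55,"y":51},[53,69],[6,23,22,75]],"nu":62}
After op 13 (add /i/0/hph 91): {"hih":{"kdv":{"bk":66,"fu":79,"o":42,"ygb":12},"pd":[48,44,88,18]},"i":[{"c":92,"dlp":48,"hph":91,"ozy":56,"xsj":55,"y":51},[53,69],[6,23,22,75]],"nu":62}
After op 14 (replace /hih/pd/2 82): {"hih":{"kdv":{"bk":66,"fu":79,"o":42,"ygb":12},"pd":[48,44,82,18]},"i":[{"c":92,"dlp":48,"hph":91,"ozy":56,"xsj":55,"y":51},[53,69],[6,23,22,75]],"nu":62}
After op 15 (add /i/0/zoa 74): {"hih":{"kdv":{"bk":66,"fu":79,"o":42,"ygb":12},"pd":[48,44,82,18]},"i":[{"c":92,"dlp":48,"hph":91,"ozy":56,"xsj":55,"y":51,"zoa":74},[53,69],[6,23,22,75]],"nu":62}
After op 16 (replace /hih/pd 66): {"hih":{"kdv":{"bk":66,"fu":79,"o":42,"ygb":12},"pd":66},"i":[{"c":92,"dlp":48,"hph":91,"ozy":56,"xsj":55,"y":51,"zoa":74},[53,69],[6,23,22,75]],"nu":62}
After op 17 (replace /hih/kdv/bk 45): {"hih":{"kdv":{"bk":45,"fu":79,"o":42,"ygb":12},"pd":66},"i":[{"c":92,"dlp":48,"hph":91,"ozy":56,"xsj":55,"y":51,"zoa":74},[53,69],[6,23,22,75]],"nu":62}
After op 18 (add /i/0/orw 12): {"hih":{"kdv":{"bk":45,"fu":79,"o":42,"ygb":12},"pd":66},"i":[{"c":92,"dlp":48,"hph":91,"orw":12,"ozy":56,"xsj":55,"y":51,"zoa":74},[53,69],[6,23,22,75]],"nu":62}
After op 19 (remove /hih/kdv/fu): {"hih":{"kdv":{"bk":45,"o":42,"ygb":12},"pd":66},"i":[{"c":92,"dlp":48,"hph":91,"orw":12,"ozy":56,"xsj":55,"y":51,"zoa":74},[53,69],[6,23,22,75]],"nu":62}
After op 20 (replace /hih/kdv/bk 39): {"hih":{"kdv":{"bk":39,"o":42,"ygb":12},"pd":66},"i":[{"c":92,"dlp":48,"hph":91,"orw":12,"ozy":56,"xsj":55,"y":51,"zoa":74},[53,69],[6,23,22,75]],"nu":62}
After op 21 (add /i/0/vy 84): {"hih":{"kdv":{"bk":39,"o":42,"ygb":12},"pd":66},"i":[{"c":92,"dlp":48,"hph":91,"orw":12,"ozy":56,"vy":84,"xsj":55,"y":51,"zoa":74},[53,69],[6,23,22,75]],"nu":62}
After op 22 (replace /i/0/dlp 80): {"hih":{"kdv":{"bk":39,"o":42,"ygb":12},"pd":66},"i":[{"c":92,"dlp":80,"hph":91,"orw":12,"ozy":56,"vy":84,"xsj":55,"y":51,"zoa":74},[53,69],[6,23,22,75]],"nu":62}
After op 23 (remove /hih): {"i":[{"c":92,"dlp":80,"hph":91,"orw":12,"ozy":56,"vy":84,"xsj":55,"y":51,"zoa":74},[53,69],[6,23,22,75]],"nu":62}
After op 24 (remove /i): {"nu":62}
After op 25 (add /q 84): {"nu":62,"q":84}
Size at the root: 2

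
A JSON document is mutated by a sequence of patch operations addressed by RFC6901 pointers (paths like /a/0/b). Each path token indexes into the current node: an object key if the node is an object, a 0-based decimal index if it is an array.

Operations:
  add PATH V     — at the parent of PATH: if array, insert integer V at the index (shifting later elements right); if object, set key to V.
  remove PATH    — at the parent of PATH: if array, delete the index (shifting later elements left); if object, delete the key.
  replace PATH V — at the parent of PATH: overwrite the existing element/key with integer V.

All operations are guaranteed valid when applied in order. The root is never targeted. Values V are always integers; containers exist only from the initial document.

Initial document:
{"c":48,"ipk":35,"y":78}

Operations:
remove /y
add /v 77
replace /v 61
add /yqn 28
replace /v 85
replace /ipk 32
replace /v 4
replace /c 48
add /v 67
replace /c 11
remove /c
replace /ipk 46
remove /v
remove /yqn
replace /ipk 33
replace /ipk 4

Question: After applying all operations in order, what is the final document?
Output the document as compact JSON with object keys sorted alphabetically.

Answer: {"ipk":4}

Derivation:
After op 1 (remove /y): {"c":48,"ipk":35}
After op 2 (add /v 77): {"c":48,"ipk":35,"v":77}
After op 3 (replace /v 61): {"c":48,"ipk":35,"v":61}
After op 4 (add /yqn 28): {"c":48,"ipk":35,"v":61,"yqn":28}
After op 5 (replace /v 85): {"c":48,"ipk":35,"v":85,"yqn":28}
After op 6 (replace /ipk 32): {"c":48,"ipk":32,"v":85,"yqn":28}
After op 7 (replace /v 4): {"c":48,"ipk":32,"v":4,"yqn":28}
After op 8 (replace /c 48): {"c":48,"ipk":32,"v":4,"yqn":28}
After op 9 (add /v 67): {"c":48,"ipk":32,"v":67,"yqn":28}
After op 10 (replace /c 11): {"c":11,"ipk":32,"v":67,"yqn":28}
After op 11 (remove /c): {"ipk":32,"v":67,"yqn":28}
After op 12 (replace /ipk 46): {"ipk":46,"v":67,"yqn":28}
After op 13 (remove /v): {"ipk":46,"yqn":28}
After op 14 (remove /yqn): {"ipk":46}
After op 15 (replace /ipk 33): {"ipk":33}
After op 16 (replace /ipk 4): {"ipk":4}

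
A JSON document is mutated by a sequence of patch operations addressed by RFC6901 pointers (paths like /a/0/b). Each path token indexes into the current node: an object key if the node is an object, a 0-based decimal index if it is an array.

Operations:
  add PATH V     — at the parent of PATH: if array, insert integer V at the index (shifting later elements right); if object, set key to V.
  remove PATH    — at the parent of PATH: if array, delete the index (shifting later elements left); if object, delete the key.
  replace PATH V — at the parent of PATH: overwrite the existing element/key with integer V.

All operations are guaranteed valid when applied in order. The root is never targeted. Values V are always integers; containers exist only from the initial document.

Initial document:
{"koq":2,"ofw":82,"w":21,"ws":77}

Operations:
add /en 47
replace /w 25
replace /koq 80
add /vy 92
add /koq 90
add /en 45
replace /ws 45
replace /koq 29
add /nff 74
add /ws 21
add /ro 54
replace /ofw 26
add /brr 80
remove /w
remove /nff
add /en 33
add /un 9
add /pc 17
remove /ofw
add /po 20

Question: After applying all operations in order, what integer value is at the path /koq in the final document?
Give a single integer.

Answer: 29

Derivation:
After op 1 (add /en 47): {"en":47,"koq":2,"ofw":82,"w":21,"ws":77}
After op 2 (replace /w 25): {"en":47,"koq":2,"ofw":82,"w":25,"ws":77}
After op 3 (replace /koq 80): {"en":47,"koq":80,"ofw":82,"w":25,"ws":77}
After op 4 (add /vy 92): {"en":47,"koq":80,"ofw":82,"vy":92,"w":25,"ws":77}
After op 5 (add /koq 90): {"en":47,"koq":90,"ofw":82,"vy":92,"w":25,"ws":77}
After op 6 (add /en 45): {"en":45,"koq":90,"ofw":82,"vy":92,"w":25,"ws":77}
After op 7 (replace /ws 45): {"en":45,"koq":90,"ofw":82,"vy":92,"w":25,"ws":45}
After op 8 (replace /koq 29): {"en":45,"koq":29,"ofw":82,"vy":92,"w":25,"ws":45}
After op 9 (add /nff 74): {"en":45,"koq":29,"nff":74,"ofw":82,"vy":92,"w":25,"ws":45}
After op 10 (add /ws 21): {"en":45,"koq":29,"nff":74,"ofw":82,"vy":92,"w":25,"ws":21}
After op 11 (add /ro 54): {"en":45,"koq":29,"nff":74,"ofw":82,"ro":54,"vy":92,"w":25,"ws":21}
After op 12 (replace /ofw 26): {"en":45,"koq":29,"nff":74,"ofw":26,"ro":54,"vy":92,"w":25,"ws":21}
After op 13 (add /brr 80): {"brr":80,"en":45,"koq":29,"nff":74,"ofw":26,"ro":54,"vy":92,"w":25,"ws":21}
After op 14 (remove /w): {"brr":80,"en":45,"koq":29,"nff":74,"ofw":26,"ro":54,"vy":92,"ws":21}
After op 15 (remove /nff): {"brr":80,"en":45,"koq":29,"ofw":26,"ro":54,"vy":92,"ws":21}
After op 16 (add /en 33): {"brr":80,"en":33,"koq":29,"ofw":26,"ro":54,"vy":92,"ws":21}
After op 17 (add /un 9): {"brr":80,"en":33,"koq":29,"ofw":26,"ro":54,"un":9,"vy":92,"ws":21}
After op 18 (add /pc 17): {"brr":80,"en":33,"koq":29,"ofw":26,"pc":17,"ro":54,"un":9,"vy":92,"ws":21}
After op 19 (remove /ofw): {"brr":80,"en":33,"koq":29,"pc":17,"ro":54,"un":9,"vy":92,"ws":21}
After op 20 (add /po 20): {"brr":80,"en":33,"koq":29,"pc":17,"po":20,"ro":54,"un":9,"vy":92,"ws":21}
Value at /koq: 29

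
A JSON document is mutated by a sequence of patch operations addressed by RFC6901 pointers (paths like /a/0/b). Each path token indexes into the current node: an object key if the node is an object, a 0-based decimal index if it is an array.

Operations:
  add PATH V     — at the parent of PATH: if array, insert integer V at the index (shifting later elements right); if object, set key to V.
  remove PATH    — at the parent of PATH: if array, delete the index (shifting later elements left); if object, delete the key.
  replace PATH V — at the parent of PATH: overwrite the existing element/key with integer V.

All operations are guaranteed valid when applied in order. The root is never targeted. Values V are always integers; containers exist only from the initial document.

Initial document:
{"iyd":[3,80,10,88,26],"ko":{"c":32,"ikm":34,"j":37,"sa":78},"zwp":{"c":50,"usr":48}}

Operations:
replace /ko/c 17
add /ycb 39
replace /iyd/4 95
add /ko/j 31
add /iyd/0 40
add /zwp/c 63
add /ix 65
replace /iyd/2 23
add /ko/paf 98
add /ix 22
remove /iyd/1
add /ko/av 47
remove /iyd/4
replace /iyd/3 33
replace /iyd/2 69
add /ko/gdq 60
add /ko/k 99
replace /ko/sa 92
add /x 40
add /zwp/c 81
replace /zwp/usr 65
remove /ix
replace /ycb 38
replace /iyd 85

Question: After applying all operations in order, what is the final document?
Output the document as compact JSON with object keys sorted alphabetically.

After op 1 (replace /ko/c 17): {"iyd":[3,80,10,88,26],"ko":{"c":17,"ikm":34,"j":37,"sa":78},"zwp":{"c":50,"usr":48}}
After op 2 (add /ycb 39): {"iyd":[3,80,10,88,26],"ko":{"c":17,"ikm":34,"j":37,"sa":78},"ycb":39,"zwp":{"c":50,"usr":48}}
After op 3 (replace /iyd/4 95): {"iyd":[3,80,10,88,95],"ko":{"c":17,"ikm":34,"j":37,"sa":78},"ycb":39,"zwp":{"c":50,"usr":48}}
After op 4 (add /ko/j 31): {"iyd":[3,80,10,88,95],"ko":{"c":17,"ikm":34,"j":31,"sa":78},"ycb":39,"zwp":{"c":50,"usr":48}}
After op 5 (add /iyd/0 40): {"iyd":[40,3,80,10,88,95],"ko":{"c":17,"ikm":34,"j":31,"sa":78},"ycb":39,"zwp":{"c":50,"usr":48}}
After op 6 (add /zwp/c 63): {"iyd":[40,3,80,10,88,95],"ko":{"c":17,"ikm":34,"j":31,"sa":78},"ycb":39,"zwp":{"c":63,"usr":48}}
After op 7 (add /ix 65): {"ix":65,"iyd":[40,3,80,10,88,95],"ko":{"c":17,"ikm":34,"j":31,"sa":78},"ycb":39,"zwp":{"c":63,"usr":48}}
After op 8 (replace /iyd/2 23): {"ix":65,"iyd":[40,3,23,10,88,95],"ko":{"c":17,"ikm":34,"j":31,"sa":78},"ycb":39,"zwp":{"c":63,"usr":48}}
After op 9 (add /ko/paf 98): {"ix":65,"iyd":[40,3,23,10,88,95],"ko":{"c":17,"ikm":34,"j":31,"paf":98,"sa":78},"ycb":39,"zwp":{"c":63,"usr":48}}
After op 10 (add /ix 22): {"ix":22,"iyd":[40,3,23,10,88,95],"ko":{"c":17,"ikm":34,"j":31,"paf":98,"sa":78},"ycb":39,"zwp":{"c":63,"usr":48}}
After op 11 (remove /iyd/1): {"ix":22,"iyd":[40,23,10,88,95],"ko":{"c":17,"ikm":34,"j":31,"paf":98,"sa":78},"ycb":39,"zwp":{"c":63,"usr":48}}
After op 12 (add /ko/av 47): {"ix":22,"iyd":[40,23,10,88,95],"ko":{"av":47,"c":17,"ikm":34,"j":31,"paf":98,"sa":78},"ycb":39,"zwp":{"c":63,"usr":48}}
After op 13 (remove /iyd/4): {"ix":22,"iyd":[40,23,10,88],"ko":{"av":47,"c":17,"ikm":34,"j":31,"paf":98,"sa":78},"ycb":39,"zwp":{"c":63,"usr":48}}
After op 14 (replace /iyd/3 33): {"ix":22,"iyd":[40,23,10,33],"ko":{"av":47,"c":17,"ikm":34,"j":31,"paf":98,"sa":78},"ycb":39,"zwp":{"c":63,"usr":48}}
After op 15 (replace /iyd/2 69): {"ix":22,"iyd":[40,23,69,33],"ko":{"av":47,"c":17,"ikm":34,"j":31,"paf":98,"sa":78},"ycb":39,"zwp":{"c":63,"usr":48}}
After op 16 (add /ko/gdq 60): {"ix":22,"iyd":[40,23,69,33],"ko":{"av":47,"c":17,"gdq":60,"ikm":34,"j":31,"paf":98,"sa":78},"ycb":39,"zwp":{"c":63,"usr":48}}
After op 17 (add /ko/k 99): {"ix":22,"iyd":[40,23,69,33],"ko":{"av":47,"c":17,"gdq":60,"ikm":34,"j":31,"k":99,"paf":98,"sa":78},"ycb":39,"zwp":{"c":63,"usr":48}}
After op 18 (replace /ko/sa 92): {"ix":22,"iyd":[40,23,69,33],"ko":{"av":47,"c":17,"gdq":60,"ikm":34,"j":31,"k":99,"paf":98,"sa":92},"ycb":39,"zwp":{"c":63,"usr":48}}
After op 19 (add /x 40): {"ix":22,"iyd":[40,23,69,33],"ko":{"av":47,"c":17,"gdq":60,"ikm":34,"j":31,"k":99,"paf":98,"sa":92},"x":40,"ycb":39,"zwp":{"c":63,"usr":48}}
After op 20 (add /zwp/c 81): {"ix":22,"iyd":[40,23,69,33],"ko":{"av":47,"c":17,"gdq":60,"ikm":34,"j":31,"k":99,"paf":98,"sa":92},"x":40,"ycb":39,"zwp":{"c":81,"usr":48}}
After op 21 (replace /zwp/usr 65): {"ix":22,"iyd":[40,23,69,33],"ko":{"av":47,"c":17,"gdq":60,"ikm":34,"j":31,"k":99,"paf":98,"sa":92},"x":40,"ycb":39,"zwp":{"c":81,"usr":65}}
After op 22 (remove /ix): {"iyd":[40,23,69,33],"ko":{"av":47,"c":17,"gdq":60,"ikm":34,"j":31,"k":99,"paf":98,"sa":92},"x":40,"ycb":39,"zwp":{"c":81,"usr":65}}
After op 23 (replace /ycb 38): {"iyd":[40,23,69,33],"ko":{"av":47,"c":17,"gdq":60,"ikm":34,"j":31,"k":99,"paf":98,"sa":92},"x":40,"ycb":38,"zwp":{"c":81,"usr":65}}
After op 24 (replace /iyd 85): {"iyd":85,"ko":{"av":47,"c":17,"gdq":60,"ikm":34,"j":31,"k":99,"paf":98,"sa":92},"x":40,"ycb":38,"zwp":{"c":81,"usr":65}}

Answer: {"iyd":85,"ko":{"av":47,"c":17,"gdq":60,"ikm":34,"j":31,"k":99,"paf":98,"sa":92},"x":40,"ycb":38,"zwp":{"c":81,"usr":65}}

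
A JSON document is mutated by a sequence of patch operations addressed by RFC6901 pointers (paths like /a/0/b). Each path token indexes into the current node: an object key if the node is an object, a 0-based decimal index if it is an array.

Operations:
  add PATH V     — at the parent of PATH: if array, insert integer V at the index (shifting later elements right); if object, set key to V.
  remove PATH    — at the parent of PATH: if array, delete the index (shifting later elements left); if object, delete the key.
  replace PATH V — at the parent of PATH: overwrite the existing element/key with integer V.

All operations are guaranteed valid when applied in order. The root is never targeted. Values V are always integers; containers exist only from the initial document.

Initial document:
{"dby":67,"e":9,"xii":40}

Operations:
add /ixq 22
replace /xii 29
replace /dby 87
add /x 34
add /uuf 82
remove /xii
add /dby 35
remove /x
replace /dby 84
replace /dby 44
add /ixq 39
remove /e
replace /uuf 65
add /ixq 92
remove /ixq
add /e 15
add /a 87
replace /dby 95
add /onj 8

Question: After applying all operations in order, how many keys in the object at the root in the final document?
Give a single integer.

After op 1 (add /ixq 22): {"dby":67,"e":9,"ixq":22,"xii":40}
After op 2 (replace /xii 29): {"dby":67,"e":9,"ixq":22,"xii":29}
After op 3 (replace /dby 87): {"dby":87,"e":9,"ixq":22,"xii":29}
After op 4 (add /x 34): {"dby":87,"e":9,"ixq":22,"x":34,"xii":29}
After op 5 (add /uuf 82): {"dby":87,"e":9,"ixq":22,"uuf":82,"x":34,"xii":29}
After op 6 (remove /xii): {"dby":87,"e":9,"ixq":22,"uuf":82,"x":34}
After op 7 (add /dby 35): {"dby":35,"e":9,"ixq":22,"uuf":82,"x":34}
After op 8 (remove /x): {"dby":35,"e":9,"ixq":22,"uuf":82}
After op 9 (replace /dby 84): {"dby":84,"e":9,"ixq":22,"uuf":82}
After op 10 (replace /dby 44): {"dby":44,"e":9,"ixq":22,"uuf":82}
After op 11 (add /ixq 39): {"dby":44,"e":9,"ixq":39,"uuf":82}
After op 12 (remove /e): {"dby":44,"ixq":39,"uuf":82}
After op 13 (replace /uuf 65): {"dby":44,"ixq":39,"uuf":65}
After op 14 (add /ixq 92): {"dby":44,"ixq":92,"uuf":65}
After op 15 (remove /ixq): {"dby":44,"uuf":65}
After op 16 (add /e 15): {"dby":44,"e":15,"uuf":65}
After op 17 (add /a 87): {"a":87,"dby":44,"e":15,"uuf":65}
After op 18 (replace /dby 95): {"a":87,"dby":95,"e":15,"uuf":65}
After op 19 (add /onj 8): {"a":87,"dby":95,"e":15,"onj":8,"uuf":65}
Size at the root: 5

Answer: 5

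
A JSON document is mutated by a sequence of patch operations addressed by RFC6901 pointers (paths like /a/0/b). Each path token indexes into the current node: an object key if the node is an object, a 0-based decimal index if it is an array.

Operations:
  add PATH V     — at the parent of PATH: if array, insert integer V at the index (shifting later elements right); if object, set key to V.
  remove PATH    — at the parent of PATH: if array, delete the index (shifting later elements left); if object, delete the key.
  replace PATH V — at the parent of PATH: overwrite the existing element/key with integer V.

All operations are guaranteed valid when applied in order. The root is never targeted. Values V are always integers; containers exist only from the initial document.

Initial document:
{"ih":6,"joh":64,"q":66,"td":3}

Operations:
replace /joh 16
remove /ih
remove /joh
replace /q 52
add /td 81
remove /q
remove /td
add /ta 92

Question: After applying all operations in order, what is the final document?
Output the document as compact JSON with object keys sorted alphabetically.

After op 1 (replace /joh 16): {"ih":6,"joh":16,"q":66,"td":3}
After op 2 (remove /ih): {"joh":16,"q":66,"td":3}
After op 3 (remove /joh): {"q":66,"td":3}
After op 4 (replace /q 52): {"q":52,"td":3}
After op 5 (add /td 81): {"q":52,"td":81}
After op 6 (remove /q): {"td":81}
After op 7 (remove /td): {}
After op 8 (add /ta 92): {"ta":92}

Answer: {"ta":92}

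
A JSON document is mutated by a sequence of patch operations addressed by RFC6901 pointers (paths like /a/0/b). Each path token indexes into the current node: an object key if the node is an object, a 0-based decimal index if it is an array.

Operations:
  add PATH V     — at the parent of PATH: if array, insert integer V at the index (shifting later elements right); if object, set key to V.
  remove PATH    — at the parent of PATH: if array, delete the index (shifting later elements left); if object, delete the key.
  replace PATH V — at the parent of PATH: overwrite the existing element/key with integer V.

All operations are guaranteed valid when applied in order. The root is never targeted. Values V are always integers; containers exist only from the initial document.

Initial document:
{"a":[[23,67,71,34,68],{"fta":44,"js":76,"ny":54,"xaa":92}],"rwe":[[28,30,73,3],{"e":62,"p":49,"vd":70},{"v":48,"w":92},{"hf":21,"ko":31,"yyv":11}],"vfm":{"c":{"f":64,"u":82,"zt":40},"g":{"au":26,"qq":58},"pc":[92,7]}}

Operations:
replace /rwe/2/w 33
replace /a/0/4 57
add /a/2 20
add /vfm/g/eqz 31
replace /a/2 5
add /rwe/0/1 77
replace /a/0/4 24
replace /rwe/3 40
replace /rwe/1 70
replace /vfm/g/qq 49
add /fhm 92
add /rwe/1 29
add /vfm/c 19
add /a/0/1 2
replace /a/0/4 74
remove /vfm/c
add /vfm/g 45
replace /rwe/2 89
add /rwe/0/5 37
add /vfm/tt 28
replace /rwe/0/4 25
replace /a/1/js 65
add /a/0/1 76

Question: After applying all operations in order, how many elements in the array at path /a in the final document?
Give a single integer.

Answer: 3

Derivation:
After op 1 (replace /rwe/2/w 33): {"a":[[23,67,71,34,68],{"fta":44,"js":76,"ny":54,"xaa":92}],"rwe":[[28,30,73,3],{"e":62,"p":49,"vd":70},{"v":48,"w":33},{"hf":21,"ko":31,"yyv":11}],"vfm":{"c":{"f":64,"u":82,"zt":40},"g":{"au":26,"qq":58},"pc":[92,7]}}
After op 2 (replace /a/0/4 57): {"a":[[23,67,71,34,57],{"fta":44,"js":76,"ny":54,"xaa":92}],"rwe":[[28,30,73,3],{"e":62,"p":49,"vd":70},{"v":48,"w":33},{"hf":21,"ko":31,"yyv":11}],"vfm":{"c":{"f":64,"u":82,"zt":40},"g":{"au":26,"qq":58},"pc":[92,7]}}
After op 3 (add /a/2 20): {"a":[[23,67,71,34,57],{"fta":44,"js":76,"ny":54,"xaa":92},20],"rwe":[[28,30,73,3],{"e":62,"p":49,"vd":70},{"v":48,"w":33},{"hf":21,"ko":31,"yyv":11}],"vfm":{"c":{"f":64,"u":82,"zt":40},"g":{"au":26,"qq":58},"pc":[92,7]}}
After op 4 (add /vfm/g/eqz 31): {"a":[[23,67,71,34,57],{"fta":44,"js":76,"ny":54,"xaa":92},20],"rwe":[[28,30,73,3],{"e":62,"p":49,"vd":70},{"v":48,"w":33},{"hf":21,"ko":31,"yyv":11}],"vfm":{"c":{"f":64,"u":82,"zt":40},"g":{"au":26,"eqz":31,"qq":58},"pc":[92,7]}}
After op 5 (replace /a/2 5): {"a":[[23,67,71,34,57],{"fta":44,"js":76,"ny":54,"xaa":92},5],"rwe":[[28,30,73,3],{"e":62,"p":49,"vd":70},{"v":48,"w":33},{"hf":21,"ko":31,"yyv":11}],"vfm":{"c":{"f":64,"u":82,"zt":40},"g":{"au":26,"eqz":31,"qq":58},"pc":[92,7]}}
After op 6 (add /rwe/0/1 77): {"a":[[23,67,71,34,57],{"fta":44,"js":76,"ny":54,"xaa":92},5],"rwe":[[28,77,30,73,3],{"e":62,"p":49,"vd":70},{"v":48,"w":33},{"hf":21,"ko":31,"yyv":11}],"vfm":{"c":{"f":64,"u":82,"zt":40},"g":{"au":26,"eqz":31,"qq":58},"pc":[92,7]}}
After op 7 (replace /a/0/4 24): {"a":[[23,67,71,34,24],{"fta":44,"js":76,"ny":54,"xaa":92},5],"rwe":[[28,77,30,73,3],{"e":62,"p":49,"vd":70},{"v":48,"w":33},{"hf":21,"ko":31,"yyv":11}],"vfm":{"c":{"f":64,"u":82,"zt":40},"g":{"au":26,"eqz":31,"qq":58},"pc":[92,7]}}
After op 8 (replace /rwe/3 40): {"a":[[23,67,71,34,24],{"fta":44,"js":76,"ny":54,"xaa":92},5],"rwe":[[28,77,30,73,3],{"e":62,"p":49,"vd":70},{"v":48,"w":33},40],"vfm":{"c":{"f":64,"u":82,"zt":40},"g":{"au":26,"eqz":31,"qq":58},"pc":[92,7]}}
After op 9 (replace /rwe/1 70): {"a":[[23,67,71,34,24],{"fta":44,"js":76,"ny":54,"xaa":92},5],"rwe":[[28,77,30,73,3],70,{"v":48,"w":33},40],"vfm":{"c":{"f":64,"u":82,"zt":40},"g":{"au":26,"eqz":31,"qq":58},"pc":[92,7]}}
After op 10 (replace /vfm/g/qq 49): {"a":[[23,67,71,34,24],{"fta":44,"js":76,"ny":54,"xaa":92},5],"rwe":[[28,77,30,73,3],70,{"v":48,"w":33},40],"vfm":{"c":{"f":64,"u":82,"zt":40},"g":{"au":26,"eqz":31,"qq":49},"pc":[92,7]}}
After op 11 (add /fhm 92): {"a":[[23,67,71,34,24],{"fta":44,"js":76,"ny":54,"xaa":92},5],"fhm":92,"rwe":[[28,77,30,73,3],70,{"v":48,"w":33},40],"vfm":{"c":{"f":64,"u":82,"zt":40},"g":{"au":26,"eqz":31,"qq":49},"pc":[92,7]}}
After op 12 (add /rwe/1 29): {"a":[[23,67,71,34,24],{"fta":44,"js":76,"ny":54,"xaa":92},5],"fhm":92,"rwe":[[28,77,30,73,3],29,70,{"v":48,"w":33},40],"vfm":{"c":{"f":64,"u":82,"zt":40},"g":{"au":26,"eqz":31,"qq":49},"pc":[92,7]}}
After op 13 (add /vfm/c 19): {"a":[[23,67,71,34,24],{"fta":44,"js":76,"ny":54,"xaa":92},5],"fhm":92,"rwe":[[28,77,30,73,3],29,70,{"v":48,"w":33},40],"vfm":{"c":19,"g":{"au":26,"eqz":31,"qq":49},"pc":[92,7]}}
After op 14 (add /a/0/1 2): {"a":[[23,2,67,71,34,24],{"fta":44,"js":76,"ny":54,"xaa":92},5],"fhm":92,"rwe":[[28,77,30,73,3],29,70,{"v":48,"w":33},40],"vfm":{"c":19,"g":{"au":26,"eqz":31,"qq":49},"pc":[92,7]}}
After op 15 (replace /a/0/4 74): {"a":[[23,2,67,71,74,24],{"fta":44,"js":76,"ny":54,"xaa":92},5],"fhm":92,"rwe":[[28,77,30,73,3],29,70,{"v":48,"w":33},40],"vfm":{"c":19,"g":{"au":26,"eqz":31,"qq":49},"pc":[92,7]}}
After op 16 (remove /vfm/c): {"a":[[23,2,67,71,74,24],{"fta":44,"js":76,"ny":54,"xaa":92},5],"fhm":92,"rwe":[[28,77,30,73,3],29,70,{"v":48,"w":33},40],"vfm":{"g":{"au":26,"eqz":31,"qq":49},"pc":[92,7]}}
After op 17 (add /vfm/g 45): {"a":[[23,2,67,71,74,24],{"fta":44,"js":76,"ny":54,"xaa":92},5],"fhm":92,"rwe":[[28,77,30,73,3],29,70,{"v":48,"w":33},40],"vfm":{"g":45,"pc":[92,7]}}
After op 18 (replace /rwe/2 89): {"a":[[23,2,67,71,74,24],{"fta":44,"js":76,"ny":54,"xaa":92},5],"fhm":92,"rwe":[[28,77,30,73,3],29,89,{"v":48,"w":33},40],"vfm":{"g":45,"pc":[92,7]}}
After op 19 (add /rwe/0/5 37): {"a":[[23,2,67,71,74,24],{"fta":44,"js":76,"ny":54,"xaa":92},5],"fhm":92,"rwe":[[28,77,30,73,3,37],29,89,{"v":48,"w":33},40],"vfm":{"g":45,"pc":[92,7]}}
After op 20 (add /vfm/tt 28): {"a":[[23,2,67,71,74,24],{"fta":44,"js":76,"ny":54,"xaa":92},5],"fhm":92,"rwe":[[28,77,30,73,3,37],29,89,{"v":48,"w":33},40],"vfm":{"g":45,"pc":[92,7],"tt":28}}
After op 21 (replace /rwe/0/4 25): {"a":[[23,2,67,71,74,24],{"fta":44,"js":76,"ny":54,"xaa":92},5],"fhm":92,"rwe":[[28,77,30,73,25,37],29,89,{"v":48,"w":33},40],"vfm":{"g":45,"pc":[92,7],"tt":28}}
After op 22 (replace /a/1/js 65): {"a":[[23,2,67,71,74,24],{"fta":44,"js":65,"ny":54,"xaa":92},5],"fhm":92,"rwe":[[28,77,30,73,25,37],29,89,{"v":48,"w":33},40],"vfm":{"g":45,"pc":[92,7],"tt":28}}
After op 23 (add /a/0/1 76): {"a":[[23,76,2,67,71,74,24],{"fta":44,"js":65,"ny":54,"xaa":92},5],"fhm":92,"rwe":[[28,77,30,73,25,37],29,89,{"v":48,"w":33},40],"vfm":{"g":45,"pc":[92,7],"tt":28}}
Size at path /a: 3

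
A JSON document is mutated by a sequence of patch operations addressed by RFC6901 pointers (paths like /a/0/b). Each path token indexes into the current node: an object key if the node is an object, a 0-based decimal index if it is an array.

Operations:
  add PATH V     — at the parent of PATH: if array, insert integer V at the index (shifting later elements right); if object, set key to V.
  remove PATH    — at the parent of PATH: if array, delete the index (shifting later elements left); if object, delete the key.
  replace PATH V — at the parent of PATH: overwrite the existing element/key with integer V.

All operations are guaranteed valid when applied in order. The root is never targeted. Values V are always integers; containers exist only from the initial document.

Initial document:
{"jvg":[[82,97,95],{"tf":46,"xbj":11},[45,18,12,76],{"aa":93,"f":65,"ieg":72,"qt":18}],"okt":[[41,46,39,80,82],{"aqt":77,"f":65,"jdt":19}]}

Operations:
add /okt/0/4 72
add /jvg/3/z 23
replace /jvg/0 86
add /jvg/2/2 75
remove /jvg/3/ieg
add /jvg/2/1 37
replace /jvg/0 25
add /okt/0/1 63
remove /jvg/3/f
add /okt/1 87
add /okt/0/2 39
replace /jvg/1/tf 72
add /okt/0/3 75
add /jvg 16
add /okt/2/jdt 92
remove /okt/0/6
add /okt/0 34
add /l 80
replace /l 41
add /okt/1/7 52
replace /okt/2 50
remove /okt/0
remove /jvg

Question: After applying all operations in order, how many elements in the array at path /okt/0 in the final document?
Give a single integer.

Answer: 9

Derivation:
After op 1 (add /okt/0/4 72): {"jvg":[[82,97,95],{"tf":46,"xbj":11},[45,18,12,76],{"aa":93,"f":65,"ieg":72,"qt":18}],"okt":[[41,46,39,80,72,82],{"aqt":77,"f":65,"jdt":19}]}
After op 2 (add /jvg/3/z 23): {"jvg":[[82,97,95],{"tf":46,"xbj":11},[45,18,12,76],{"aa":93,"f":65,"ieg":72,"qt":18,"z":23}],"okt":[[41,46,39,80,72,82],{"aqt":77,"f":65,"jdt":19}]}
After op 3 (replace /jvg/0 86): {"jvg":[86,{"tf":46,"xbj":11},[45,18,12,76],{"aa":93,"f":65,"ieg":72,"qt":18,"z":23}],"okt":[[41,46,39,80,72,82],{"aqt":77,"f":65,"jdt":19}]}
After op 4 (add /jvg/2/2 75): {"jvg":[86,{"tf":46,"xbj":11},[45,18,75,12,76],{"aa":93,"f":65,"ieg":72,"qt":18,"z":23}],"okt":[[41,46,39,80,72,82],{"aqt":77,"f":65,"jdt":19}]}
After op 5 (remove /jvg/3/ieg): {"jvg":[86,{"tf":46,"xbj":11},[45,18,75,12,76],{"aa":93,"f":65,"qt":18,"z":23}],"okt":[[41,46,39,80,72,82],{"aqt":77,"f":65,"jdt":19}]}
After op 6 (add /jvg/2/1 37): {"jvg":[86,{"tf":46,"xbj":11},[45,37,18,75,12,76],{"aa":93,"f":65,"qt":18,"z":23}],"okt":[[41,46,39,80,72,82],{"aqt":77,"f":65,"jdt":19}]}
After op 7 (replace /jvg/0 25): {"jvg":[25,{"tf":46,"xbj":11},[45,37,18,75,12,76],{"aa":93,"f":65,"qt":18,"z":23}],"okt":[[41,46,39,80,72,82],{"aqt":77,"f":65,"jdt":19}]}
After op 8 (add /okt/0/1 63): {"jvg":[25,{"tf":46,"xbj":11},[45,37,18,75,12,76],{"aa":93,"f":65,"qt":18,"z":23}],"okt":[[41,63,46,39,80,72,82],{"aqt":77,"f":65,"jdt":19}]}
After op 9 (remove /jvg/3/f): {"jvg":[25,{"tf":46,"xbj":11},[45,37,18,75,12,76],{"aa":93,"qt":18,"z":23}],"okt":[[41,63,46,39,80,72,82],{"aqt":77,"f":65,"jdt":19}]}
After op 10 (add /okt/1 87): {"jvg":[25,{"tf":46,"xbj":11},[45,37,18,75,12,76],{"aa":93,"qt":18,"z":23}],"okt":[[41,63,46,39,80,72,82],87,{"aqt":77,"f":65,"jdt":19}]}
After op 11 (add /okt/0/2 39): {"jvg":[25,{"tf":46,"xbj":11},[45,37,18,75,12,76],{"aa":93,"qt":18,"z":23}],"okt":[[41,63,39,46,39,80,72,82],87,{"aqt":77,"f":65,"jdt":19}]}
After op 12 (replace /jvg/1/tf 72): {"jvg":[25,{"tf":72,"xbj":11},[45,37,18,75,12,76],{"aa":93,"qt":18,"z":23}],"okt":[[41,63,39,46,39,80,72,82],87,{"aqt":77,"f":65,"jdt":19}]}
After op 13 (add /okt/0/3 75): {"jvg":[25,{"tf":72,"xbj":11},[45,37,18,75,12,76],{"aa":93,"qt":18,"z":23}],"okt":[[41,63,39,75,46,39,80,72,82],87,{"aqt":77,"f":65,"jdt":19}]}
After op 14 (add /jvg 16): {"jvg":16,"okt":[[41,63,39,75,46,39,80,72,82],87,{"aqt":77,"f":65,"jdt":19}]}
After op 15 (add /okt/2/jdt 92): {"jvg":16,"okt":[[41,63,39,75,46,39,80,72,82],87,{"aqt":77,"f":65,"jdt":92}]}
After op 16 (remove /okt/0/6): {"jvg":16,"okt":[[41,63,39,75,46,39,72,82],87,{"aqt":77,"f":65,"jdt":92}]}
After op 17 (add /okt/0 34): {"jvg":16,"okt":[34,[41,63,39,75,46,39,72,82],87,{"aqt":77,"f":65,"jdt":92}]}
After op 18 (add /l 80): {"jvg":16,"l":80,"okt":[34,[41,63,39,75,46,39,72,82],87,{"aqt":77,"f":65,"jdt":92}]}
After op 19 (replace /l 41): {"jvg":16,"l":41,"okt":[34,[41,63,39,75,46,39,72,82],87,{"aqt":77,"f":65,"jdt":92}]}
After op 20 (add /okt/1/7 52): {"jvg":16,"l":41,"okt":[34,[41,63,39,75,46,39,72,52,82],87,{"aqt":77,"f":65,"jdt":92}]}
After op 21 (replace /okt/2 50): {"jvg":16,"l":41,"okt":[34,[41,63,39,75,46,39,72,52,82],50,{"aqt":77,"f":65,"jdt":92}]}
After op 22 (remove /okt/0): {"jvg":16,"l":41,"okt":[[41,63,39,75,46,39,72,52,82],50,{"aqt":77,"f":65,"jdt":92}]}
After op 23 (remove /jvg): {"l":41,"okt":[[41,63,39,75,46,39,72,52,82],50,{"aqt":77,"f":65,"jdt":92}]}
Size at path /okt/0: 9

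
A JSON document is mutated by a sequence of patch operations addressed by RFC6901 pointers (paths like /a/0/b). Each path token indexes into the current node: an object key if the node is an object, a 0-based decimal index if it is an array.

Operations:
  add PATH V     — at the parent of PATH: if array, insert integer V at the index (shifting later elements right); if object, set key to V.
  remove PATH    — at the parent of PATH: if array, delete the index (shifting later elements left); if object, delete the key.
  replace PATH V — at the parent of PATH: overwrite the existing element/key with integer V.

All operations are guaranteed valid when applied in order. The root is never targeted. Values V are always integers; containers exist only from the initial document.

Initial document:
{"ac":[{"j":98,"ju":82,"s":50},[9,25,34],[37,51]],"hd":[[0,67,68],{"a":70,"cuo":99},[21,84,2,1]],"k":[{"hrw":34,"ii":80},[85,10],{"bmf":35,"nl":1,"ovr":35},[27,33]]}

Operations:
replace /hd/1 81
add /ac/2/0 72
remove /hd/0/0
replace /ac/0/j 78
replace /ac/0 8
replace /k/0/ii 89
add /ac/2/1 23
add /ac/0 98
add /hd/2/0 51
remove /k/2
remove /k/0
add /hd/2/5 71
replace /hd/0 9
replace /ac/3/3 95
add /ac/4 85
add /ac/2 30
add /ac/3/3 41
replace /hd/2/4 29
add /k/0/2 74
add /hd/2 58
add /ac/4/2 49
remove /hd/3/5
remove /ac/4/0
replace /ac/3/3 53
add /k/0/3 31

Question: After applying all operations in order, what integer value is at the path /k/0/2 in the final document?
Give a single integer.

Answer: 74

Derivation:
After op 1 (replace /hd/1 81): {"ac":[{"j":98,"ju":82,"s":50},[9,25,34],[37,51]],"hd":[[0,67,68],81,[21,84,2,1]],"k":[{"hrw":34,"ii":80},[85,10],{"bmf":35,"nl":1,"ovr":35},[27,33]]}
After op 2 (add /ac/2/0 72): {"ac":[{"j":98,"ju":82,"s":50},[9,25,34],[72,37,51]],"hd":[[0,67,68],81,[21,84,2,1]],"k":[{"hrw":34,"ii":80},[85,10],{"bmf":35,"nl":1,"ovr":35},[27,33]]}
After op 3 (remove /hd/0/0): {"ac":[{"j":98,"ju":82,"s":50},[9,25,34],[72,37,51]],"hd":[[67,68],81,[21,84,2,1]],"k":[{"hrw":34,"ii":80},[85,10],{"bmf":35,"nl":1,"ovr":35},[27,33]]}
After op 4 (replace /ac/0/j 78): {"ac":[{"j":78,"ju":82,"s":50},[9,25,34],[72,37,51]],"hd":[[67,68],81,[21,84,2,1]],"k":[{"hrw":34,"ii":80},[85,10],{"bmf":35,"nl":1,"ovr":35},[27,33]]}
After op 5 (replace /ac/0 8): {"ac":[8,[9,25,34],[72,37,51]],"hd":[[67,68],81,[21,84,2,1]],"k":[{"hrw":34,"ii":80},[85,10],{"bmf":35,"nl":1,"ovr":35},[27,33]]}
After op 6 (replace /k/0/ii 89): {"ac":[8,[9,25,34],[72,37,51]],"hd":[[67,68],81,[21,84,2,1]],"k":[{"hrw":34,"ii":89},[85,10],{"bmf":35,"nl":1,"ovr":35},[27,33]]}
After op 7 (add /ac/2/1 23): {"ac":[8,[9,25,34],[72,23,37,51]],"hd":[[67,68],81,[21,84,2,1]],"k":[{"hrw":34,"ii":89},[85,10],{"bmf":35,"nl":1,"ovr":35},[27,33]]}
After op 8 (add /ac/0 98): {"ac":[98,8,[9,25,34],[72,23,37,51]],"hd":[[67,68],81,[21,84,2,1]],"k":[{"hrw":34,"ii":89},[85,10],{"bmf":35,"nl":1,"ovr":35},[27,33]]}
After op 9 (add /hd/2/0 51): {"ac":[98,8,[9,25,34],[72,23,37,51]],"hd":[[67,68],81,[51,21,84,2,1]],"k":[{"hrw":34,"ii":89},[85,10],{"bmf":35,"nl":1,"ovr":35},[27,33]]}
After op 10 (remove /k/2): {"ac":[98,8,[9,25,34],[72,23,37,51]],"hd":[[67,68],81,[51,21,84,2,1]],"k":[{"hrw":34,"ii":89},[85,10],[27,33]]}
After op 11 (remove /k/0): {"ac":[98,8,[9,25,34],[72,23,37,51]],"hd":[[67,68],81,[51,21,84,2,1]],"k":[[85,10],[27,33]]}
After op 12 (add /hd/2/5 71): {"ac":[98,8,[9,25,34],[72,23,37,51]],"hd":[[67,68],81,[51,21,84,2,1,71]],"k":[[85,10],[27,33]]}
After op 13 (replace /hd/0 9): {"ac":[98,8,[9,25,34],[72,23,37,51]],"hd":[9,81,[51,21,84,2,1,71]],"k":[[85,10],[27,33]]}
After op 14 (replace /ac/3/3 95): {"ac":[98,8,[9,25,34],[72,23,37,95]],"hd":[9,81,[51,21,84,2,1,71]],"k":[[85,10],[27,33]]}
After op 15 (add /ac/4 85): {"ac":[98,8,[9,25,34],[72,23,37,95],85],"hd":[9,81,[51,21,84,2,1,71]],"k":[[85,10],[27,33]]}
After op 16 (add /ac/2 30): {"ac":[98,8,30,[9,25,34],[72,23,37,95],85],"hd":[9,81,[51,21,84,2,1,71]],"k":[[85,10],[27,33]]}
After op 17 (add /ac/3/3 41): {"ac":[98,8,30,[9,25,34,41],[72,23,37,95],85],"hd":[9,81,[51,21,84,2,1,71]],"k":[[85,10],[27,33]]}
After op 18 (replace /hd/2/4 29): {"ac":[98,8,30,[9,25,34,41],[72,23,37,95],85],"hd":[9,81,[51,21,84,2,29,71]],"k":[[85,10],[27,33]]}
After op 19 (add /k/0/2 74): {"ac":[98,8,30,[9,25,34,41],[72,23,37,95],85],"hd":[9,81,[51,21,84,2,29,71]],"k":[[85,10,74],[27,33]]}
After op 20 (add /hd/2 58): {"ac":[98,8,30,[9,25,34,41],[72,23,37,95],85],"hd":[9,81,58,[51,21,84,2,29,71]],"k":[[85,10,74],[27,33]]}
After op 21 (add /ac/4/2 49): {"ac":[98,8,30,[9,25,34,41],[72,23,49,37,95],85],"hd":[9,81,58,[51,21,84,2,29,71]],"k":[[85,10,74],[27,33]]}
After op 22 (remove /hd/3/5): {"ac":[98,8,30,[9,25,34,41],[72,23,49,37,95],85],"hd":[9,81,58,[51,21,84,2,29]],"k":[[85,10,74],[27,33]]}
After op 23 (remove /ac/4/0): {"ac":[98,8,30,[9,25,34,41],[23,49,37,95],85],"hd":[9,81,58,[51,21,84,2,29]],"k":[[85,10,74],[27,33]]}
After op 24 (replace /ac/3/3 53): {"ac":[98,8,30,[9,25,34,53],[23,49,37,95],85],"hd":[9,81,58,[51,21,84,2,29]],"k":[[85,10,74],[27,33]]}
After op 25 (add /k/0/3 31): {"ac":[98,8,30,[9,25,34,53],[23,49,37,95],85],"hd":[9,81,58,[51,21,84,2,29]],"k":[[85,10,74,31],[27,33]]}
Value at /k/0/2: 74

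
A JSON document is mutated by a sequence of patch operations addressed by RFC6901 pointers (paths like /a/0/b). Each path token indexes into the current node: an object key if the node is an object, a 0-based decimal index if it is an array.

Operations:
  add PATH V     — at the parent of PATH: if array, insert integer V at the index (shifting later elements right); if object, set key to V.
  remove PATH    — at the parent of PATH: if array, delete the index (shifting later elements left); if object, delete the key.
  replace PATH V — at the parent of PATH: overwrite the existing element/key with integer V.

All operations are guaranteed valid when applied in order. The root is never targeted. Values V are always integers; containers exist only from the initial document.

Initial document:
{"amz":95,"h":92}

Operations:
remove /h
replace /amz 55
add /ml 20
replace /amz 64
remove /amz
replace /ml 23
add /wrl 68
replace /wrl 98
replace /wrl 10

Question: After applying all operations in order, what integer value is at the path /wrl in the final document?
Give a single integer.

Answer: 10

Derivation:
After op 1 (remove /h): {"amz":95}
After op 2 (replace /amz 55): {"amz":55}
After op 3 (add /ml 20): {"amz":55,"ml":20}
After op 4 (replace /amz 64): {"amz":64,"ml":20}
After op 5 (remove /amz): {"ml":20}
After op 6 (replace /ml 23): {"ml":23}
After op 7 (add /wrl 68): {"ml":23,"wrl":68}
After op 8 (replace /wrl 98): {"ml":23,"wrl":98}
After op 9 (replace /wrl 10): {"ml":23,"wrl":10}
Value at /wrl: 10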